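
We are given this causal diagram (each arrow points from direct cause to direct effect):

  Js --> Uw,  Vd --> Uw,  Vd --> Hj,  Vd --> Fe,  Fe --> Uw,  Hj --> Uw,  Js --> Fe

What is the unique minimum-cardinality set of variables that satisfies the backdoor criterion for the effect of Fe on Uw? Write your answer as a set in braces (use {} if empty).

Variables eligible for adjustment (non-descendants of Fe, excluding Fe and Uw): {Hj, Js, Vd}.
Backdoor paths from Fe to Uw:
  P1: Fe <- Vd -> Hj -> Uw
  P2: Fe <- Vd -> Uw
  P3: Fe <- Js -> Uw
The empty set is not sufficient: P1 (Fe <- Vd -> Hj -> Uw) has no collider blocking it and no conditioned non-collider, so it is open.
Try {Js, Vd}:
  P1: blocked at fork node Vd ∈ conditioning set.
  P2: blocked at fork node Vd ∈ conditioning set.
  P3: blocked at fork node Js ∈ conditioning set.
{Js, Vd} contains no descendant of Fe and blocks every backdoor path.
Every element of {Js, Vd} is needed (dropping Js leaves P3 open; dropping Vd leaves P1 open), so no proper subset is valid.
Among all size-2 subsets of the eligible variables, only {Js, Vd} blocks every backdoor path, so it is the unique smallest valid adjustment set.

{Js, Vd}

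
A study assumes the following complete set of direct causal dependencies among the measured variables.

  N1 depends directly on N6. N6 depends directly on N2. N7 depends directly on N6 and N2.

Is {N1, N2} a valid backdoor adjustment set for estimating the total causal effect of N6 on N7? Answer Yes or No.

Backdoor paths from N6 to N7 (paths whose first edge points into N6):
  P1: N6 <- N2 -> N7
Condition 1 (no descendant of N6 in the set): FAILS — N1 is a descendant of N6.
Condition 2 (every backdoor path blocked by {N1, N2}):
  P1: blocked at fork node N2 ∈ conditioning set.
{N1, N2} does not satisfy the backdoor criterion.

No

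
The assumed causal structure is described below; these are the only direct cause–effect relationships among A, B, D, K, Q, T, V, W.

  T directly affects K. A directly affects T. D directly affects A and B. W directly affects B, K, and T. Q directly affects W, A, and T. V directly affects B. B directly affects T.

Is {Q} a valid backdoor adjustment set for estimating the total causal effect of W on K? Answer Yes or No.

Backdoor paths from W to K (paths whose first edge points into W):
  P1: W <- Q -> A <- D -> B -> T -> K
  P2: W <- Q -> A -> T -> K
  P3: W <- Q -> T -> K
Condition 1 (no descendant of W in the set): holds — descendants of W are {B, K, T}; none are in {Q}.
Condition 2 (every backdoor path blocked by {Q}):
  P1: blocked at fork node Q ∈ conditioning set.
  P2: blocked at fork node Q ∈ conditioning set.
  P3: blocked at fork node Q ∈ conditioning set.
{Q} satisfies the backdoor criterion.

Yes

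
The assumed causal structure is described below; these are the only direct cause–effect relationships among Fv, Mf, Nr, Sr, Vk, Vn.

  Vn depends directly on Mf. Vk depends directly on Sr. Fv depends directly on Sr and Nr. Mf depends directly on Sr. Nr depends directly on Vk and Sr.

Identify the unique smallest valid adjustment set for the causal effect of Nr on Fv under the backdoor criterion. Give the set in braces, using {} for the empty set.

Variables eligible for adjustment (non-descendants of Nr, excluding Nr and Fv): {Mf, Sr, Vk, Vn}.
Backdoor paths from Nr to Fv:
  P1: Nr <- Sr -> Fv
  P2: Nr <- Vk <- Sr -> Fv
The empty set is not sufficient: P1 (Nr <- Sr -> Fv) has no collider blocking it and no conditioned non-collider, so it is open.
Try {Sr}:
  P1: blocked at fork node Sr ∈ conditioning set.
  P2: blocked at fork node Sr ∈ conditioning set.
{Sr} contains no descendant of Nr and blocks every backdoor path.
No other singleton works — e.g. {Vk} leaves P1 open — so {Sr} is the unique smallest valid adjustment set.

{Sr}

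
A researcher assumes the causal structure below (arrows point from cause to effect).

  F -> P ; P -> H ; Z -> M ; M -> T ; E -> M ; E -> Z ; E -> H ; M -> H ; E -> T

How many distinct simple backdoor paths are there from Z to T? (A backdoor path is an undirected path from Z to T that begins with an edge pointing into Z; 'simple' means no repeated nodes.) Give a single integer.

A backdoor path from Z to T is any simple undirected path whose first edge points into Z (i.e. leaves Z via a parent).
Parents of Z: {E}.
Enumerating:
  P1: Z <- E -> M -> T
  P2: Z <- E -> H <- M -> T
  P3: Z <- E -> T
That exhausts the simple backdoor paths. Count: 3.

3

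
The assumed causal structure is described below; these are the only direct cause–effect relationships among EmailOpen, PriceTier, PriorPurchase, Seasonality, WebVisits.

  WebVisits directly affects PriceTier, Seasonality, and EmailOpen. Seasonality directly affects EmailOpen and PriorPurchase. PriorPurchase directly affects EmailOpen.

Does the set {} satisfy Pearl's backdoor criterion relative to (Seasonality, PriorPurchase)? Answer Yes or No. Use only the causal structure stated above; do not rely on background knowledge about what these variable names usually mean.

Yes

Backdoor paths from Seasonality to PriorPurchase (paths whose first edge points into Seasonality):
  P1: Seasonality <- WebVisits -> EmailOpen <- PriorPurchase
Condition 1 (no descendant of Seasonality in the set): holds — descendants of Seasonality are {EmailOpen, PriorPurchase}; none are in {}.
Condition 2 (every backdoor path blocked by {}):
  P1: blocked at collider EmailOpen (neither it nor any descendant is in the conditioning set).
{} satisfies the backdoor criterion.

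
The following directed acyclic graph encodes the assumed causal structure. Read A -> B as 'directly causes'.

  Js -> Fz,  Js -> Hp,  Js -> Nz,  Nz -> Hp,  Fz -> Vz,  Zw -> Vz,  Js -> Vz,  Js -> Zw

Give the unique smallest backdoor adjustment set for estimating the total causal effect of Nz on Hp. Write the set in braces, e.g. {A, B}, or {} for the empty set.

{Js}

Variables eligible for adjustment (non-descendants of Nz, excluding Nz and Hp): {Fz, Js, Vz, Zw}.
Backdoor paths from Nz to Hp:
  P1: Nz <- Js -> Hp
The empty set is not sufficient: P1 (Nz <- Js -> Hp) has no collider blocking it and no conditioned non-collider, so it is open.
Try {Js}:
  P1: blocked at fork node Js ∈ conditioning set.
{Js} contains no descendant of Nz and blocks every backdoor path.
No other singleton works — e.g. {Zw} leaves P1 open — so {Js} is the unique smallest valid adjustment set.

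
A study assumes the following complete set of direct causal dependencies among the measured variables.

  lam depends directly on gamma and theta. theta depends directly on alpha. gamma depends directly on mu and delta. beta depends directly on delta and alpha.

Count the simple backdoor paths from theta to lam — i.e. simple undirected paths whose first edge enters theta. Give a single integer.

1

A backdoor path from theta to lam is any simple undirected path whose first edge points into theta (i.e. leaves theta via a parent).
Parents of theta: {alpha}.
Enumerating:
  P1: theta <- alpha -> beta <- delta -> gamma -> lam
That exhausts the simple backdoor paths. Count: 1.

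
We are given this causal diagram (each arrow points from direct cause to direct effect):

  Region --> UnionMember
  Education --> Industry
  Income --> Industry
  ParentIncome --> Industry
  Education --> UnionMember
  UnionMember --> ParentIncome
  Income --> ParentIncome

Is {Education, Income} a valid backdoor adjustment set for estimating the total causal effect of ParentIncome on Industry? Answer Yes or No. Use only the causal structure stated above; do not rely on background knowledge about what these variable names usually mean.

Yes

Backdoor paths from ParentIncome to Industry (paths whose first edge points into ParentIncome):
  P1: ParentIncome <- UnionMember <- Education -> Industry
  P2: ParentIncome <- Income -> Industry
Condition 1 (no descendant of ParentIncome in the set): holds — descendants of ParentIncome are {Industry}; none are in {Education, Income}.
Condition 2 (every backdoor path blocked by {Education, Income}):
  P1: blocked at fork node Education ∈ conditioning set.
  P2: blocked at fork node Income ∈ conditioning set.
{Education, Income} satisfies the backdoor criterion.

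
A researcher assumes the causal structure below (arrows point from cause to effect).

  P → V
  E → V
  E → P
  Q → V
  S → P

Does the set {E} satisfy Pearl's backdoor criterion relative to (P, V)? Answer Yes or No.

Backdoor paths from P to V (paths whose first edge points into P):
  P1: P <- E -> V
Condition 1 (no descendant of P in the set): holds — descendants of P are {V}; none are in {E}.
Condition 2 (every backdoor path blocked by {E}):
  P1: blocked at fork node E ∈ conditioning set.
{E} satisfies the backdoor criterion.

Yes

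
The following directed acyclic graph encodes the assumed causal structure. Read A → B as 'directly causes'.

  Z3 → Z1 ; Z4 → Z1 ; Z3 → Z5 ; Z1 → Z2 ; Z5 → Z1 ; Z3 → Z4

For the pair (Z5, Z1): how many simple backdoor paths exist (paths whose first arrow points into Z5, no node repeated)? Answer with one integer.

2

A backdoor path from Z5 to Z1 is any simple undirected path whose first edge points into Z5 (i.e. leaves Z5 via a parent).
Parents of Z5: {Z3}.
Enumerating:
  P1: Z5 <- Z3 -> Z4 -> Z1
  P2: Z5 <- Z3 -> Z1
That exhausts the simple backdoor paths. Count: 2.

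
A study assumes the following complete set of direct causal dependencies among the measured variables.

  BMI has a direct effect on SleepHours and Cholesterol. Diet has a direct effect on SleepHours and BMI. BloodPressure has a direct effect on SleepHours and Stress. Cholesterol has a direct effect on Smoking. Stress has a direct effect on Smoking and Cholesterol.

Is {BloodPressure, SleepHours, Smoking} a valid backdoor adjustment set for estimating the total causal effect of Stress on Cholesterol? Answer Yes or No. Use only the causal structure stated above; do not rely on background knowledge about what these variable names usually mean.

No

Backdoor paths from Stress to Cholesterol (paths whose first edge points into Stress):
  P1: Stress <- BloodPressure -> SleepHours <- Diet -> BMI -> Cholesterol
  P2: Stress <- BloodPressure -> SleepHours <- BMI -> Cholesterol
Condition 1 (no descendant of Stress in the set): FAILS — Smoking is a descendant of Stress.
Condition 2 (every backdoor path blocked by {BloodPressure, SleepHours, Smoking}):
  P1: blocked at fork node BloodPressure ∈ conditioning set.
  P2: blocked at fork node BloodPressure ∈ conditioning set.
{BloodPressure, SleepHours, Smoking} does not satisfy the backdoor criterion.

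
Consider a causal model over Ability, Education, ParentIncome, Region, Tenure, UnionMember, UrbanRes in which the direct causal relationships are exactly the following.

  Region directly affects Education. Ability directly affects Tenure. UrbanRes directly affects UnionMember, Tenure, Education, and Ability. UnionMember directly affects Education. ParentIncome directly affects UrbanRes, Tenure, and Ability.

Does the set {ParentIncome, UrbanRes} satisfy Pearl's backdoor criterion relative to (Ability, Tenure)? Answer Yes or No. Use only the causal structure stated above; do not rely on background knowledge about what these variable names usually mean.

Yes

Backdoor paths from Ability to Tenure (paths whose first edge points into Ability):
  P1: Ability <- ParentIncome -> UrbanRes -> Tenure
  P2: Ability <- ParentIncome -> Tenure
  P3: Ability <- UrbanRes <- ParentIncome -> Tenure
  P4: Ability <- UrbanRes -> Tenure
Condition 1 (no descendant of Ability in the set): holds — descendants of Ability are {Tenure}; none are in {ParentIncome, UrbanRes}.
Condition 2 (every backdoor path blocked by {ParentIncome, UrbanRes}):
  P1: blocked at fork node ParentIncome ∈ conditioning set.
  P2: blocked at fork node ParentIncome ∈ conditioning set.
  P3: blocked at chain node UrbanRes ∈ conditioning set.
  P4: blocked at fork node UrbanRes ∈ conditioning set.
{ParentIncome, UrbanRes} satisfies the backdoor criterion.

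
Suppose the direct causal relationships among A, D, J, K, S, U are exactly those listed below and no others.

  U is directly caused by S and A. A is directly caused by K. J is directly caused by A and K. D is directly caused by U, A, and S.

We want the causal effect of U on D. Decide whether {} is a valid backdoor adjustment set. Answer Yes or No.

No

Backdoor paths from U to D (paths whose first edge points into U):
  P1: U <- S -> D
  P2: U <- A -> D
Condition 1 (no descendant of U in the set): holds — descendants of U are {D}; none are in {}.
Condition 2 (every backdoor path blocked by {}):
  P1: open — no interior node is in the conditioning set.
  P2: open — no interior node is in the conditioning set.
{} does not satisfy the backdoor criterion.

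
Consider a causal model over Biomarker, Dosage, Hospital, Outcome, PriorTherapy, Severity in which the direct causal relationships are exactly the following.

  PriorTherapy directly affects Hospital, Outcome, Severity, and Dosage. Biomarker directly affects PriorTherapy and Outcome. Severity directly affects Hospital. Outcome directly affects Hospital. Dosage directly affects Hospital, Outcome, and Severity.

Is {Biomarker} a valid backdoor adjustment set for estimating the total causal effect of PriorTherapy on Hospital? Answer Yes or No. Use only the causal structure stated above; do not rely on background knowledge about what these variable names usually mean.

Yes

Backdoor paths from PriorTherapy to Hospital (paths whose first edge points into PriorTherapy):
  P1: PriorTherapy <- Biomarker -> Outcome <- Dosage -> Severity -> Hospital
  P2: PriorTherapy <- Biomarker -> Outcome <- Dosage -> Hospital
  P3: PriorTherapy <- Biomarker -> Outcome -> Hospital
Condition 1 (no descendant of PriorTherapy in the set): holds — descendants of PriorTherapy are {Dosage, Hospital, Outcome, Severity}; none are in {Biomarker}.
Condition 2 (every backdoor path blocked by {Biomarker}):
  P1: blocked at fork node Biomarker ∈ conditioning set.
  P2: blocked at fork node Biomarker ∈ conditioning set.
  P3: blocked at fork node Biomarker ∈ conditioning set.
{Biomarker} satisfies the backdoor criterion.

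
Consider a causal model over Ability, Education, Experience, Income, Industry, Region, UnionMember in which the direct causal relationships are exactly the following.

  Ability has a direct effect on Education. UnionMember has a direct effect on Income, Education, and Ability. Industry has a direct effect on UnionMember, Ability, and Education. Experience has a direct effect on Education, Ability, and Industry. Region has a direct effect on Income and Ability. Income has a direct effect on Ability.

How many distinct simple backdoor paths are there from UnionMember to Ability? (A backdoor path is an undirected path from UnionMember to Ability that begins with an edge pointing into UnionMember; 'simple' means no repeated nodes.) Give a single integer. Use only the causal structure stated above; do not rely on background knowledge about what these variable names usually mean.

A backdoor path from UnionMember to Ability is any simple undirected path whose first edge points into UnionMember (i.e. leaves UnionMember via a parent).
Parents of UnionMember: {Industry}.
Enumerating:
  P1: UnionMember <- Industry <- Experience -> Ability
  P2: UnionMember <- Industry <- Experience -> Education <- Ability
  P3: UnionMember <- Industry -> Ability
  P4: UnionMember <- Industry -> Education <- Experience -> Ability
  P5: UnionMember <- Industry -> Education <- Ability
That exhausts the simple backdoor paths. Count: 5.

5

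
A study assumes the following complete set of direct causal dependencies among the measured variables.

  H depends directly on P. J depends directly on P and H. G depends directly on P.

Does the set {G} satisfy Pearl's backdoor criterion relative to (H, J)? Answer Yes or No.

Backdoor paths from H to J (paths whose first edge points into H):
  P1: H <- P -> J
Condition 1 (no descendant of H in the set): holds — descendants of H are {J}; none are in {G}.
Condition 2 (every backdoor path blocked by {G}):
  P1: open — no interior node is in the conditioning set.
{G} does not satisfy the backdoor criterion.

No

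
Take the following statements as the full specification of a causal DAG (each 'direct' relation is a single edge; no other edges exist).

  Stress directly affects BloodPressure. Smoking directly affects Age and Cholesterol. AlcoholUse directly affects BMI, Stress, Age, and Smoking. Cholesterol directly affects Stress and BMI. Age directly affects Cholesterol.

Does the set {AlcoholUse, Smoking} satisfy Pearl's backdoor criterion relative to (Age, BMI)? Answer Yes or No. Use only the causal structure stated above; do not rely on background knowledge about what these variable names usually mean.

Yes

Backdoor paths from Age to BMI (paths whose first edge points into Age):
  P1: Age <- AlcoholUse -> Smoking -> Cholesterol -> BMI
  P2: Age <- AlcoholUse -> Stress <- Cholesterol -> BMI
  P3: Age <- AlcoholUse -> BMI
  P4: Age <- Smoking <- AlcoholUse -> Stress <- Cholesterol -> BMI
  P5: Age <- Smoking <- AlcoholUse -> BMI
  P6: Age <- Smoking -> Cholesterol -> Stress <- AlcoholUse -> BMI
  P7: Age <- Smoking -> Cholesterol -> BMI
Condition 1 (no descendant of Age in the set): holds — descendants of Age are {BMI, BloodPressure, Cholesterol, Stress}; none are in {AlcoholUse, Smoking}.
Condition 2 (every backdoor path blocked by {AlcoholUse, Smoking}):
  P1: blocked at fork node AlcoholUse ∈ conditioning set.
  P2: blocked at fork node AlcoholUse ∈ conditioning set.
  P3: blocked at fork node AlcoholUse ∈ conditioning set.
  P4: blocked at chain node Smoking ∈ conditioning set.
  P5: blocked at chain node Smoking ∈ conditioning set.
  P6: blocked at fork node Smoking ∈ conditioning set.
  P7: blocked at fork node Smoking ∈ conditioning set.
{AlcoholUse, Smoking} satisfies the backdoor criterion.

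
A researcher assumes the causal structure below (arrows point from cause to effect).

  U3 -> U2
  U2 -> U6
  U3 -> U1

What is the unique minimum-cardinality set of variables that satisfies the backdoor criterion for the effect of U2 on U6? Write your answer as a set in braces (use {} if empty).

{}

Variables eligible for adjustment (non-descendants of U2, excluding U2 and U6): {U1, U3}.
Backdoor paths from U2 to U6:
  (none)
With no backdoor paths the empty set already satisfies the criterion, and it is trivially minimal.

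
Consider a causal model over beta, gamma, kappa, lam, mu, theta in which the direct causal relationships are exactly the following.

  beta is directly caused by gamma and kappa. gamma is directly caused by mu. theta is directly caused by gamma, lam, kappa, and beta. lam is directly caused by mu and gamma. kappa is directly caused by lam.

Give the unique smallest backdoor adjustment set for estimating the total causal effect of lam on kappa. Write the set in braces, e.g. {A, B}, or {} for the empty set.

Variables eligible for adjustment (non-descendants of lam, excluding lam and kappa): {gamma, mu}.
Backdoor paths from lam to kappa:
  P1: lam <- mu -> gamma -> beta <- kappa
  P2: lam <- mu -> gamma -> beta -> theta <- kappa
  P3: lam <- mu -> gamma -> theta <- kappa
  P4: lam <- mu -> gamma -> theta <- beta <- kappa
  P5: lam <- gamma -> beta <- kappa
  P6: lam <- gamma -> beta -> theta <- kappa
  P7: lam <- gamma -> theta <- kappa
  P8: lam <- gamma -> theta <- beta <- kappa
Each backdoor path contains an unconditioned collider, so every path is already blocked with the empty conditioning set:
  P1: blocked at collider beta (neither it nor any descendant is in the conditioning set).
  P2: blocked at collider theta (neither it nor any descendant is in the conditioning set).
  P3: blocked at collider theta (neither it nor any descendant is in the conditioning set).
  P4: blocked at collider theta (neither it nor any descendant is in the conditioning set).
  P5: blocked at collider beta (neither it nor any descendant is in the conditioning set).
  P6: blocked at collider theta (neither it nor any descendant is in the conditioning set).
  P7: blocked at collider theta (neither it nor any descendant is in the conditioning set).
  P8: blocked at collider theta (neither it nor any descendant is in the conditioning set).
The empty set is therefore the unique smallest valid set.

{}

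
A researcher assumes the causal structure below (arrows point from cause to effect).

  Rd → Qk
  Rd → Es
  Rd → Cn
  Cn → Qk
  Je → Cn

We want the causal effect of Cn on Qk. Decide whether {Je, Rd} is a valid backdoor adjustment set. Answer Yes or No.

Backdoor paths from Cn to Qk (paths whose first edge points into Cn):
  P1: Cn <- Rd -> Qk
Condition 1 (no descendant of Cn in the set): holds — descendants of Cn are {Qk}; none are in {Je, Rd}.
Condition 2 (every backdoor path blocked by {Je, Rd}):
  P1: blocked at fork node Rd ∈ conditioning set.
{Je, Rd} satisfies the backdoor criterion.

Yes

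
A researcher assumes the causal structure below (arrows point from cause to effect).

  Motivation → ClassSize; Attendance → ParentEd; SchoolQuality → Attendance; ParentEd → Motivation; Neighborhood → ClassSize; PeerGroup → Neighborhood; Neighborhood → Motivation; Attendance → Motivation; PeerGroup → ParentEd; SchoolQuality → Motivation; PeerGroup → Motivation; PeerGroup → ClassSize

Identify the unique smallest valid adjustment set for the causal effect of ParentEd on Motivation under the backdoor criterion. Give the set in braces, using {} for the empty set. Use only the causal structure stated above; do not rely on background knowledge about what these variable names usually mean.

Variables eligible for adjustment (non-descendants of ParentEd, excluding ParentEd and Motivation): {Attendance, Neighborhood, PeerGroup, SchoolQuality}.
Backdoor paths from ParentEd to Motivation:
  P1: ParentEd <- PeerGroup -> Neighborhood -> Motivation
  P2: ParentEd <- PeerGroup -> Neighborhood -> ClassSize <- Motivation
  P3: ParentEd <- PeerGroup -> Motivation
  P4: ParentEd <- PeerGroup -> ClassSize <- Neighborhood -> Motivation
  P5: ParentEd <- PeerGroup -> ClassSize <- Motivation
  P6: ParentEd <- Attendance <- SchoolQuality -> Motivation
  P7: ParentEd <- Attendance -> Motivation
The empty set is not sufficient: P1 (ParentEd <- PeerGroup -> Neighborhood -> Motivation) has no collider blocking it and no conditioned non-collider, so it is open.
Try {Attendance, PeerGroup}:
  P1: blocked at fork node PeerGroup ∈ conditioning set.
  P2: blocked at fork node PeerGroup ∈ conditioning set.
  P3: blocked at fork node PeerGroup ∈ conditioning set.
  P4: blocked at fork node PeerGroup ∈ conditioning set.
  P5: blocked at fork node PeerGroup ∈ conditioning set.
  P6: blocked at chain node Attendance ∈ conditioning set.
  P7: blocked at fork node Attendance ∈ conditioning set.
{Attendance, PeerGroup} contains no descendant of ParentEd and blocks every backdoor path.
Every element of {Attendance, PeerGroup} is needed (dropping Attendance leaves P6 open; dropping PeerGroup leaves P1 open), so no proper subset is valid.
Among all size-2 subsets of the eligible variables, only {Attendance, PeerGroup} blocks every backdoor path, so it is the unique smallest valid adjustment set.

{Attendance, PeerGroup}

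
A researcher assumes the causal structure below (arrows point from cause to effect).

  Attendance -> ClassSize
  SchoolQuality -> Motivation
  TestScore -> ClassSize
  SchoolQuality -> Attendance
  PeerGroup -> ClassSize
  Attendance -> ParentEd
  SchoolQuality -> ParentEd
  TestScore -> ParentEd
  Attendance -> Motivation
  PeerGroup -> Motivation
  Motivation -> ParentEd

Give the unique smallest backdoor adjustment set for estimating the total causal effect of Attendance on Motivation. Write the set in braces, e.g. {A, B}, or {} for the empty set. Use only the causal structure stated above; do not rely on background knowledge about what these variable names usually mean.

{SchoolQuality}

Variables eligible for adjustment (non-descendants of Attendance, excluding Attendance and Motivation): {PeerGroup, SchoolQuality, TestScore}.
Backdoor paths from Attendance to Motivation:
  P1: Attendance <- SchoolQuality -> Motivation
  P2: Attendance <- SchoolQuality -> ParentEd <- TestScore -> ClassSize <- PeerGroup -> Motivation
  P3: Attendance <- SchoolQuality -> ParentEd <- Motivation
The empty set is not sufficient: P1 (Attendance <- SchoolQuality -> Motivation) has no collider blocking it and no conditioned non-collider, so it is open.
Try {SchoolQuality}:
  P1: blocked at fork node SchoolQuality ∈ conditioning set.
  P2: blocked at fork node SchoolQuality ∈ conditioning set.
  P3: blocked at fork node SchoolQuality ∈ conditioning set.
{SchoolQuality} contains no descendant of Attendance and blocks every backdoor path.
No other singleton works — e.g. {TestScore} leaves P1 open — so {SchoolQuality} is the unique smallest valid adjustment set.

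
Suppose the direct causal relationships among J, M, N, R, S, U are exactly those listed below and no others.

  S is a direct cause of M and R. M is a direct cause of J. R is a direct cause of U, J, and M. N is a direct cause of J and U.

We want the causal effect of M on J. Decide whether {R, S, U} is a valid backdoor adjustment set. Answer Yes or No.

Yes

Backdoor paths from M to J (paths whose first edge points into M):
  P1: M <- S -> R -> U <- N -> J
  P2: M <- S -> R -> J
  P3: M <- R -> U <- N -> J
  P4: M <- R -> J
Condition 1 (no descendant of M in the set): holds — descendants of M are {J}; none are in {R, S, U}.
Condition 2 (every backdoor path blocked by {R, S, U}):
  P1: blocked at fork node S ∈ conditioning set.
  P2: blocked at fork node S ∈ conditioning set.
  P3: blocked at fork node R ∈ conditioning set.
  P4: blocked at fork node R ∈ conditioning set.
{R, S, U} satisfies the backdoor criterion.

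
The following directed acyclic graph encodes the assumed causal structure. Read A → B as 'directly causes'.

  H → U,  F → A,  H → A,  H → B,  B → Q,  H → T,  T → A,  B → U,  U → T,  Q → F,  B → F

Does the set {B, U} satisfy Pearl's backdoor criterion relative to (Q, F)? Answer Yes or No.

Yes

Backdoor paths from Q to F (paths whose first edge points into Q):
  P1: Q <- B <- H -> U -> T -> A <- F
  P2: Q <- B <- H -> T -> A <- F
  P3: Q <- B <- H -> A <- F
  P4: Q <- B -> U <- H -> T -> A <- F
  P5: Q <- B -> U <- H -> A <- F
  P6: Q <- B -> U -> T <- H -> A <- F
  P7: Q <- B -> U -> T -> A <- F
  P8: Q <- B -> F
Condition 1 (no descendant of Q in the set): holds — descendants of Q are {A, F}; none are in {B, U}.
Condition 2 (every backdoor path blocked by {B, U}):
  P1: blocked at chain node B ∈ conditioning set.
  P2: blocked at chain node B ∈ conditioning set.
  P3: blocked at chain node B ∈ conditioning set.
  P4: blocked at fork node B ∈ conditioning set.
  P5: blocked at fork node B ∈ conditioning set.
  P6: blocked at fork node B ∈ conditioning set.
  P7: blocked at fork node B ∈ conditioning set.
  P8: blocked at fork node B ∈ conditioning set.
{B, U} satisfies the backdoor criterion.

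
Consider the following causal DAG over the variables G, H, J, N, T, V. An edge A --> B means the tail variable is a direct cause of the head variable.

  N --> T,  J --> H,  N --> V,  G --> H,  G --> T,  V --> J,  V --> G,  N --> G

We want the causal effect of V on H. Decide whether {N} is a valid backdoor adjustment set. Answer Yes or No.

Backdoor paths from V to H (paths whose first edge points into V):
  P1: V <- N -> G -> H
  P2: V <- N -> T <- G -> H
Condition 1 (no descendant of V in the set): holds — descendants of V are {G, H, J, T}; none are in {N}.
Condition 2 (every backdoor path blocked by {N}):
  P1: blocked at fork node N ∈ conditioning set.
  P2: blocked at fork node N ∈ conditioning set.
{N} satisfies the backdoor criterion.

Yes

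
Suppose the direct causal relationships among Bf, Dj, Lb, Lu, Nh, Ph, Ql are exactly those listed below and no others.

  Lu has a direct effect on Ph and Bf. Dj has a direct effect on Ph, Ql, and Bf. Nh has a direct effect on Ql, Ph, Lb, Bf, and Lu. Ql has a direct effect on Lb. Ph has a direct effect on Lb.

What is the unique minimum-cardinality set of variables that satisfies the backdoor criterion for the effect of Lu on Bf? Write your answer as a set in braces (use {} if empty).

{Nh}

Variables eligible for adjustment (non-descendants of Lu, excluding Lu and Bf): {Dj, Nh, Ql}.
Backdoor paths from Lu to Bf:
  P1: Lu <- Nh -> Ph <- Dj -> Bf
  P2: Lu <- Nh -> Ph -> Lb <- Ql <- Dj -> Bf
  P3: Lu <- Nh -> Ql <- Dj -> Bf
  P4: Lu <- Nh -> Ql -> Lb <- Ph <- Dj -> Bf
  P5: Lu <- Nh -> Lb <- Ph <- Dj -> Bf
  P6: Lu <- Nh -> Lb <- Ql <- Dj -> Bf
  P7: Lu <- Nh -> Bf
The empty set is not sufficient: P7 (Lu <- Nh -> Bf) has no collider blocking it and no conditioned non-collider, so it is open.
Try {Nh}:
  P1: blocked at fork node Nh ∈ conditioning set.
  P2: blocked at fork node Nh ∈ conditioning set.
  P3: blocked at fork node Nh ∈ conditioning set.
  P4: blocked at fork node Nh ∈ conditioning set.
  P5: blocked at fork node Nh ∈ conditioning set.
  P6: blocked at fork node Nh ∈ conditioning set.
  P7: blocked at fork node Nh ∈ conditioning set.
{Nh} contains no descendant of Lu and blocks every backdoor path.
No other singleton works — e.g. {Dj} leaves P7 open — so {Nh} is the unique smallest valid adjustment set.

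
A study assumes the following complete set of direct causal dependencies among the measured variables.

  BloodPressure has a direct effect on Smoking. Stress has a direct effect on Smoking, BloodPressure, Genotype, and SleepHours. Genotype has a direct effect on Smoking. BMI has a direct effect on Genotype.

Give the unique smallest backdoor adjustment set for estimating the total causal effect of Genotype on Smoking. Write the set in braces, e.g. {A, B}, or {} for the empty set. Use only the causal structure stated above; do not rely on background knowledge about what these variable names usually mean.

Variables eligible for adjustment (non-descendants of Genotype, excluding Genotype and Smoking): {BMI, BloodPressure, SleepHours, Stress}.
Backdoor paths from Genotype to Smoking:
  P1: Genotype <- Stress -> BloodPressure -> Smoking
  P2: Genotype <- Stress -> Smoking
The empty set is not sufficient: P1 (Genotype <- Stress -> BloodPressure -> Smoking) has no collider blocking it and no conditioned non-collider, so it is open.
Try {Stress}:
  P1: blocked at fork node Stress ∈ conditioning set.
  P2: blocked at fork node Stress ∈ conditioning set.
{Stress} contains no descendant of Genotype and blocks every backdoor path.
No other singleton works — e.g. {BloodPressure} leaves P2 open — so {Stress} is the unique smallest valid adjustment set.

{Stress}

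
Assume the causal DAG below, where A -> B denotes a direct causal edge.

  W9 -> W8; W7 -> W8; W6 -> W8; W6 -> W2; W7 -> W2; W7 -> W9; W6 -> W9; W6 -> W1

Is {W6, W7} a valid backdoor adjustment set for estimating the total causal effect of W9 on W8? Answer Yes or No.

Backdoor paths from W9 to W8 (paths whose first edge points into W9):
  P1: W9 <- W6 -> W2 <- W7 -> W8
  P2: W9 <- W6 -> W8
  P3: W9 <- W7 -> W2 <- W6 -> W8
  P4: W9 <- W7 -> W8
Condition 1 (no descendant of W9 in the set): holds — descendants of W9 are {W8}; none are in {W6, W7}.
Condition 2 (every backdoor path blocked by {W6, W7}):
  P1: blocked at fork node W6 ∈ conditioning set.
  P2: blocked at fork node W6 ∈ conditioning set.
  P3: blocked at fork node W7 ∈ conditioning set.
  P4: blocked at fork node W7 ∈ conditioning set.
{W6, W7} satisfies the backdoor criterion.

Yes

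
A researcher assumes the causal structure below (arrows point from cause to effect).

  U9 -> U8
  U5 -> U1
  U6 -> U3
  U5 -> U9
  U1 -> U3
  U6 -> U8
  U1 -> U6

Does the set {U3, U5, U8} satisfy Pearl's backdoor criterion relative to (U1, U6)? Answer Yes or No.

Backdoor paths from U1 to U6 (paths whose first edge points into U1):
  P1: U1 <- U5 -> U9 -> U8 <- U6
Condition 1 (no descendant of U1 in the set): FAILS — U3 and U8 are descendants of U1.
Condition 2 (every backdoor path blocked by {U3, U5, U8}):
  P1: blocked at fork node U5 ∈ conditioning set.
{U3, U5, U8} does not satisfy the backdoor criterion.

No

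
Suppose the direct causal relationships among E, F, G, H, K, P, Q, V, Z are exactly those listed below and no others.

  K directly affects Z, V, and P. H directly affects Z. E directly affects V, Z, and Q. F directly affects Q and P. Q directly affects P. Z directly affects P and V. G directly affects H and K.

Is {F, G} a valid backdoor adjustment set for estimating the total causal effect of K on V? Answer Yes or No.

Backdoor paths from K to V (paths whose first edge points into K):
  P1: K <- G -> H -> Z <- E -> V
  P2: K <- G -> H -> Z -> P <- F -> Q <- E -> V
  P3: K <- G -> H -> Z -> P <- Q <- E -> V
  P4: K <- G -> H -> Z -> V
Condition 1 (no descendant of K in the set): holds — descendants of K are {P, V, Z}; none are in {F, G}.
Condition 2 (every backdoor path blocked by {F, G}):
  P1: blocked at fork node G ∈ conditioning set.
  P2: blocked at fork node G ∈ conditioning set.
  P3: blocked at fork node G ∈ conditioning set.
  P4: blocked at fork node G ∈ conditioning set.
{F, G} satisfies the backdoor criterion.

Yes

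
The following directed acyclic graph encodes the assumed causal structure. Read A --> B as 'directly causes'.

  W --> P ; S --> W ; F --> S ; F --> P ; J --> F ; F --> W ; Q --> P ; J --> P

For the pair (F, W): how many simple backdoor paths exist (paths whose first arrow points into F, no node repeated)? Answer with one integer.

1

A backdoor path from F to W is any simple undirected path whose first edge points into F (i.e. leaves F via a parent).
Parents of F: {J}.
Enumerating:
  P1: F <- J -> P <- W
That exhausts the simple backdoor paths. Count: 1.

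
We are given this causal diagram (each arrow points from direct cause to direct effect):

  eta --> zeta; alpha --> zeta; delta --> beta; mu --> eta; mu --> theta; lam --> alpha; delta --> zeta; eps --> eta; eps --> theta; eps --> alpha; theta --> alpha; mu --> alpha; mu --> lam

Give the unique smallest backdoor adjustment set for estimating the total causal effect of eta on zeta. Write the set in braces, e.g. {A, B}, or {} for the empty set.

Variables eligible for adjustment (non-descendants of eta, excluding eta and zeta): {alpha, beta, delta, eps, lam, mu, theta}.
Backdoor paths from eta to zeta:
  P1: eta <- eps -> theta <- mu -> lam -> alpha -> zeta
  P2: eta <- eps -> theta <- mu -> alpha -> zeta
  P3: eta <- eps -> theta -> alpha -> zeta
  P4: eta <- eps -> alpha -> zeta
  P5: eta <- mu -> lam -> alpha -> zeta
  P6: eta <- mu -> theta <- eps -> alpha -> zeta
  P7: eta <- mu -> theta -> alpha -> zeta
  P8: eta <- mu -> alpha -> zeta
The empty set is not sufficient: P3 (eta <- eps -> theta -> alpha -> zeta) has no collider blocking it and no conditioned non-collider, so it is open.
Try {alpha}:
  P1: blocked at chain node alpha ∈ conditioning set.
  P2: blocked at chain node alpha ∈ conditioning set.
  P3: blocked at chain node alpha ∈ conditioning set.
  P4: blocked at chain node alpha ∈ conditioning set.
  P5: blocked at chain node alpha ∈ conditioning set.
  P6: blocked at chain node alpha ∈ conditioning set.
  P7: blocked at chain node alpha ∈ conditioning set.
  P8: blocked at chain node alpha ∈ conditioning set.
{alpha} contains no descendant of eta and blocks every backdoor path.
No other singleton works — e.g. {delta} leaves P3 open — so {alpha} is the unique smallest valid adjustment set.

{alpha}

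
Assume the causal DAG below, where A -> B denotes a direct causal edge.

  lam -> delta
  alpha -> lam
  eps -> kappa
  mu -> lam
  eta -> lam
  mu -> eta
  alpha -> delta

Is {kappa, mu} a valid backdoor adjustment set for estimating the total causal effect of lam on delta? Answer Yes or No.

No

Backdoor paths from lam to delta (paths whose first edge points into lam):
  P1: lam <- alpha -> delta
Condition 1 (no descendant of lam in the set): holds — descendants of lam are {delta}; none are in {kappa, mu}.
Condition 2 (every backdoor path blocked by {kappa, mu}):
  P1: open — no interior node is in the conditioning set.
{kappa, mu} does not satisfy the backdoor criterion.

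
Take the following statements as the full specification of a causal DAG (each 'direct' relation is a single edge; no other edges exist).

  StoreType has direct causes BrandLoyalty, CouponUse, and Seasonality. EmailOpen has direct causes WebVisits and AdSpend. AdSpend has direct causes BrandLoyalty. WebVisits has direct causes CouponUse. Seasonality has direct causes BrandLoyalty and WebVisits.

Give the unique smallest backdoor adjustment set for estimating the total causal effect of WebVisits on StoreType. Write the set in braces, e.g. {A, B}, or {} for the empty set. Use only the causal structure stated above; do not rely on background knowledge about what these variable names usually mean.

Variables eligible for adjustment (non-descendants of WebVisits, excluding WebVisits and StoreType): {AdSpend, BrandLoyalty, CouponUse}.
Backdoor paths from WebVisits to StoreType:
  P1: WebVisits <- CouponUse -> StoreType
The empty set is not sufficient: P1 (WebVisits <- CouponUse -> StoreType) has no collider blocking it and no conditioned non-collider, so it is open.
Try {CouponUse}:
  P1: blocked at fork node CouponUse ∈ conditioning set.
{CouponUse} contains no descendant of WebVisits and blocks every backdoor path.
No other singleton works — e.g. {BrandLoyalty} leaves P1 open — so {CouponUse} is the unique smallest valid adjustment set.

{CouponUse}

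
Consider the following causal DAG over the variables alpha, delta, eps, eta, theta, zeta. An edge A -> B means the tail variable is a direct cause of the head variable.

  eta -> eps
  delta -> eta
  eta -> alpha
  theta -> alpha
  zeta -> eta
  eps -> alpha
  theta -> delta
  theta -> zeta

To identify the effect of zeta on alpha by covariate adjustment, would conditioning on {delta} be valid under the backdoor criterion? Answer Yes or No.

No

Backdoor paths from zeta to alpha (paths whose first edge points into zeta):
  P1: zeta <- theta -> delta -> eta -> eps -> alpha
  P2: zeta <- theta -> delta -> eta -> alpha
  P3: zeta <- theta -> alpha
Condition 1 (no descendant of zeta in the set): holds — descendants of zeta are {alpha, eps, eta}; none are in {delta}.
Condition 2 (every backdoor path blocked by {delta}):
  P1: blocked at chain node delta ∈ conditioning set.
  P2: blocked at chain node delta ∈ conditioning set.
  P3: open — no interior node is in the conditioning set.
{delta} does not satisfy the backdoor criterion.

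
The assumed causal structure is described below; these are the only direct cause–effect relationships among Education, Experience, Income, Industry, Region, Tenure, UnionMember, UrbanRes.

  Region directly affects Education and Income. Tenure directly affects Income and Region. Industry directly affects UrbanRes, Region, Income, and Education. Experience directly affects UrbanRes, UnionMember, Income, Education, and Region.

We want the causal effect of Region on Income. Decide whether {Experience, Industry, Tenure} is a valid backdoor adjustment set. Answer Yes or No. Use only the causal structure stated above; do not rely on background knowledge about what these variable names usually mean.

Yes

Backdoor paths from Region to Income (paths whose first edge points into Region):
  P1: Region <- Experience -> Education <- Industry -> Income
  P2: Region <- Experience -> Income
  P3: Region <- Experience -> UrbanRes <- Industry -> Income
  P4: Region <- Tenure -> Income
  P5: Region <- Industry -> Education <- Experience -> Income
  P6: Region <- Industry -> Income
  P7: Region <- Industry -> UrbanRes <- Experience -> Income
Condition 1 (no descendant of Region in the set): holds — descendants of Region are {Education, Income}; none are in {Experience, Industry, Tenure}.
Condition 2 (every backdoor path blocked by {Experience, Industry, Tenure}):
  P1: blocked at fork node Experience ∈ conditioning set.
  P2: blocked at fork node Experience ∈ conditioning set.
  P3: blocked at fork node Experience ∈ conditioning set.
  P4: blocked at fork node Tenure ∈ conditioning set.
  P5: blocked at fork node Industry ∈ conditioning set.
  P6: blocked at fork node Industry ∈ conditioning set.
  P7: blocked at fork node Industry ∈ conditioning set.
{Experience, Industry, Tenure} satisfies the backdoor criterion.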